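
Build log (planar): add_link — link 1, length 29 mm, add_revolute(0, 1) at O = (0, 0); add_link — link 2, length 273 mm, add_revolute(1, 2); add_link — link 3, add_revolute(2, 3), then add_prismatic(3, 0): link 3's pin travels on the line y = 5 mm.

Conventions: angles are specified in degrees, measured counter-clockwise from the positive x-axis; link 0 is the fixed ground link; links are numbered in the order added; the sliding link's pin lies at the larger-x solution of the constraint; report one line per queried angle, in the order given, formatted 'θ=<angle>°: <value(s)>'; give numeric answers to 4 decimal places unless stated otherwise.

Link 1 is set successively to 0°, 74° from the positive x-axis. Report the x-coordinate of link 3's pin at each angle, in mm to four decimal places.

geometry: r = 29 mm, L = 273 mm, e = 5 mm
θ=0°: crank pin P = (r cos θ, r sin θ) = (29.000000, 0.000000)
θ=0°: h = r sin θ − e = 0.000000 − 5 = -5.000000
θ=0°: x = r cos θ + √(L² − h²) = 29.000000 + 272.954209 = 301.954209
θ=74°: crank pin P = (r cos θ, r sin θ) = (7.993483, 27.876589)
θ=74°: h = r sin θ − e = 27.876589 − 5 = 22.876589
θ=74°: x = r cos θ + √(L² − h²) = 7.993483 + 272.039816 = 280.033300

θ=0°: 301.9542
θ=74°: 280.0333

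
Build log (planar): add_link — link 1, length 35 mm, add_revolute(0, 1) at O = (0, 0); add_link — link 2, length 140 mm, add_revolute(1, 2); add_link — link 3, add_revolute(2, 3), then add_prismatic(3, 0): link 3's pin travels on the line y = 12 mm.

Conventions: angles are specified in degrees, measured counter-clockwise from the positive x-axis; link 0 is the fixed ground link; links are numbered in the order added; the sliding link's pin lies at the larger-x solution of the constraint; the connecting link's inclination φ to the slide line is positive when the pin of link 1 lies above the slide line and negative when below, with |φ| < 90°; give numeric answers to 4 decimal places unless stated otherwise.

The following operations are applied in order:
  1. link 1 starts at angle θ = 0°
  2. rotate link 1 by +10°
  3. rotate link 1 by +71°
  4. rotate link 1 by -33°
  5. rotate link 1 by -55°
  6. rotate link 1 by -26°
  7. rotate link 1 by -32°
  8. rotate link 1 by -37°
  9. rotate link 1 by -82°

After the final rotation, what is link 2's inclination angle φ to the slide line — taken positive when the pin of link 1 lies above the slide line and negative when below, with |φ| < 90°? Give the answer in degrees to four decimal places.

geometry: r = 35 mm, L = 140 mm, e = 12 mm; θ starts at 0°
rotate link 1 by +10°: θ ← 0° +10° = 10°
rotate link 1 by +71°: θ ← 10° +71° = 81°
rotate link 1 by -33°: θ ← 81° -33° = 48°
rotate link 1 by -55°: θ ← 48° -55° = -7°
rotate link 1 by -26°: θ ← -7° -26° = -33°
rotate link 1 by -32°: θ ← -33° -32° = -65°
rotate link 1 by -37°: θ ← -65° -37° = -102°
rotate link 1 by -82°: θ ← -102° -82° = -184°
h = r sin θ − e = 2.441477 − 12 = -9.558523
sin φ = h / L = -9.558523 / 140 = -0.06827517
φ = arcsin(-0.06827517) = -3.914925°

-3.9149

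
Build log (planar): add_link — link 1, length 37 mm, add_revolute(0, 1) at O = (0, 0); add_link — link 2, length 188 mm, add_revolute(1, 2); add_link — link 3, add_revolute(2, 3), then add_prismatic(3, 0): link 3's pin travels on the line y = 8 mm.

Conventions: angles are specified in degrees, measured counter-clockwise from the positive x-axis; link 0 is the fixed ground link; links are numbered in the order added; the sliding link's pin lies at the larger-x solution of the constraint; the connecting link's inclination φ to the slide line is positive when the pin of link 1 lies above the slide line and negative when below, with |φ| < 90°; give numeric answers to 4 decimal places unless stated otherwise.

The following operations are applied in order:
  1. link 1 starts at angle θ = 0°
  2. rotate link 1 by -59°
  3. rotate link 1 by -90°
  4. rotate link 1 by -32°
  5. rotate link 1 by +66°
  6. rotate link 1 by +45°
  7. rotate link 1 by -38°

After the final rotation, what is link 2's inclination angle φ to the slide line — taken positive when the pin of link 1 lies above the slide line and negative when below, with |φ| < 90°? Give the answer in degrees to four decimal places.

geometry: r = 37 mm, L = 188 mm, e = 8 mm; θ starts at 0°
rotate link 1 by -59°: θ ← 0° -59° = -59°
rotate link 1 by -90°: θ ← -59° -90° = -149°
rotate link 1 by -32°: θ ← -149° -32° = -181°
rotate link 1 by +66°: θ ← -181° +66° = -115°
rotate link 1 by +45°: θ ← -115° +45° = -70°
rotate link 1 by -38°: θ ← -70° -38° = -108°
h = r sin θ − e = -35.189091 − 8 = -43.189091
sin φ = h / L = -43.189091 / 188 = -0.22972921
φ = arcsin(-0.22972921) = -13.281130°

-13.2811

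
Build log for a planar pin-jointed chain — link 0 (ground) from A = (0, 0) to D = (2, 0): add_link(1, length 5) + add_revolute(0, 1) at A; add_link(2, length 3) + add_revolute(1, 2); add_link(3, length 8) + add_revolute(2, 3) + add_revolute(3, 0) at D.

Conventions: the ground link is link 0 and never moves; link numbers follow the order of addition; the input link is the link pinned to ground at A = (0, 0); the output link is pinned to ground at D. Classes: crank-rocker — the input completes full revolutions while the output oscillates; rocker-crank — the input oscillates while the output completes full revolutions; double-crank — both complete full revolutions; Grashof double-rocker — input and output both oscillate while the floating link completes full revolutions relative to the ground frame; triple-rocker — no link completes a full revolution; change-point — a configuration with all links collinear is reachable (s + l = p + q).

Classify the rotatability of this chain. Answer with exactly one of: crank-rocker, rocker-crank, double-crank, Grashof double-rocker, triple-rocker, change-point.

lengths: ground=2, input=5, coupler=3, output=8
sorted: s=2 (shortest), l=8 (longest), p+q=8
s + l = 10 vs p + q = 8
s + l > p + q → non-Grashof → no link fully rotates → triple-rocker

triple-rocker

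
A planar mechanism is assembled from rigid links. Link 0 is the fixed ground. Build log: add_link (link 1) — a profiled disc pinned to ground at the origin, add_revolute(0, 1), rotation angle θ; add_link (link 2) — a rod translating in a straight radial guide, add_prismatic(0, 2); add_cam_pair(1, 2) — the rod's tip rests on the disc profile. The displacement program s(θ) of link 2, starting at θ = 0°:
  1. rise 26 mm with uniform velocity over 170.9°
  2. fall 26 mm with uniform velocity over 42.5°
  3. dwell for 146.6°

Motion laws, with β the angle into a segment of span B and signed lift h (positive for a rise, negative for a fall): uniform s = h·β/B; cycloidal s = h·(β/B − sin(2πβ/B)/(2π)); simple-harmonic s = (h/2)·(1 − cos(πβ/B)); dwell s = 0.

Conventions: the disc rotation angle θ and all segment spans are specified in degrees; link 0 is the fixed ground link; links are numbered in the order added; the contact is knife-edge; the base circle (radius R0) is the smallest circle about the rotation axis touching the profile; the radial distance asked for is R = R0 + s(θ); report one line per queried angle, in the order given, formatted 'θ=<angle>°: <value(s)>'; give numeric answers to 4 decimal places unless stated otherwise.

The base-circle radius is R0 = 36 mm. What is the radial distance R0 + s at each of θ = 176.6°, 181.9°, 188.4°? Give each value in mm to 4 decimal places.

seg 1 [0°–170.9°] uniform, h=26: full span → s += 26 → s = 26.0000
seg 2 [170.9°–213.4°] uniform, h=-26: θ=176.6° here. β=5.7, B=42.5. -26·5.7/42.5 = -3.4871 → s = 22.5129
seg 2 [170.9°–213.4°] uniform, h=-26: θ=181.9° here. β=11, B=42.5. -26·11/42.5 = -6.7294 → s = 19.2706
seg 2 [170.9°–213.4°] uniform, h=-26: θ=188.4° here. β=17.5, B=42.5. -26·17.5/42.5 = -10.7059 → s = 15.2941
θ=176.6°: R = R0 + s = 36 + 22.5129 = 58.5129
θ=181.9°: R = R0 + s = 36 + 19.2706 = 55.2706
θ=188.4°: R = R0 + s = 36 + 15.2941 = 51.2941

θ=176.6°: 58.5129
θ=181.9°: 55.2706
θ=188.4°: 51.2941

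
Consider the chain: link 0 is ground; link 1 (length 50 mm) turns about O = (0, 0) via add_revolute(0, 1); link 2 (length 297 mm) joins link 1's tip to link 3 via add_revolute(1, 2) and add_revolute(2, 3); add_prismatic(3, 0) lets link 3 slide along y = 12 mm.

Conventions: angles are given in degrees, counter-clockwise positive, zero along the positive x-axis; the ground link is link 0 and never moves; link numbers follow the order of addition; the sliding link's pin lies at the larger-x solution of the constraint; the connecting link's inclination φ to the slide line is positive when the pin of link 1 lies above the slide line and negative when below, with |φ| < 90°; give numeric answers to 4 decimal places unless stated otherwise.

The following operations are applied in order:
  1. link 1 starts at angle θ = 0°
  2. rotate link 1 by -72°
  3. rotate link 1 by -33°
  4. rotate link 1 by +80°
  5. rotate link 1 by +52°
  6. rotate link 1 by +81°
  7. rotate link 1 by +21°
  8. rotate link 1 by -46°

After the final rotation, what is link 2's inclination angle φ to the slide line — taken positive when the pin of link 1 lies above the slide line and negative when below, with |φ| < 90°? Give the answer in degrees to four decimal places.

geometry: r = 50 mm, L = 297 mm, e = 12 mm; θ starts at 0°
rotate link 1 by -72°: θ ← 0° -72° = -72°
rotate link 1 by -33°: θ ← -72° -33° = -105°
rotate link 1 by +80°: θ ← -105° +80° = -25°
rotate link 1 by +52°: θ ← -25° +52° = 27°
rotate link 1 by +81°: θ ← 27° +81° = 108°
rotate link 1 by +21°: θ ← 108° +21° = 129°
rotate link 1 by -46°: θ ← 129° -46° = 83°
h = r sin θ − e = 49.627308 − 12 = 37.627308
sin φ = h / L = 37.627308 / 297 = 0.12669127
φ = arcsin(0.12669127) = 7.278435°

7.2784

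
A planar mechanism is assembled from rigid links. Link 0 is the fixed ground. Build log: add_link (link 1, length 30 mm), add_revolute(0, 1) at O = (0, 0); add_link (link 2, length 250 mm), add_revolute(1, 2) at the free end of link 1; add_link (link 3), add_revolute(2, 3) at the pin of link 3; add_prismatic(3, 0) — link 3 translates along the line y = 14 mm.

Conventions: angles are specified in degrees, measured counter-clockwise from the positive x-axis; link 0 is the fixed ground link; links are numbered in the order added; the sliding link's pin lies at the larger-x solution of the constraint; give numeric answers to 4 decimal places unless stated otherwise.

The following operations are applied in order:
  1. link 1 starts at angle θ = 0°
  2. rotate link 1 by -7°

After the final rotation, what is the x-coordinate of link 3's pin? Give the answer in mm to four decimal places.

geometry: r = 30 mm, L = 250 mm, e = 14 mm; θ starts at 0°
rotate link 1 by -7°: θ ← 0° -7° = -7°
crank pin P = (r cos θ, r sin θ) = (29.776385, -3.656080)
h = r sin θ − e = -3.656080 − 14 = -17.656080
x = r cos θ + √(L² − h²) = 29.776385 + 249.375746 = 279.152131

279.1521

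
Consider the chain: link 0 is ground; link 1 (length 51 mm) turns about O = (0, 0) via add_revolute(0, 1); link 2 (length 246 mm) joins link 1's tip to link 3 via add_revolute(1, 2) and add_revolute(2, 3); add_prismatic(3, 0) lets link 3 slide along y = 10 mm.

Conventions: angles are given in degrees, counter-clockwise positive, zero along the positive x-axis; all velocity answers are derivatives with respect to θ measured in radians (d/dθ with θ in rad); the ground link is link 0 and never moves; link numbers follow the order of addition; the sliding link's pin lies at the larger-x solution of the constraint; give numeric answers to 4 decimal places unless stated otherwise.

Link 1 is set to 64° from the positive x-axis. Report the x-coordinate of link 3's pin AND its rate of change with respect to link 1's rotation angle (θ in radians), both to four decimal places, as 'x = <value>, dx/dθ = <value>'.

geometry: r = 51 mm, L = 246 mm, e = 10 mm
crank pin P = (r cos θ, r sin θ) = (22.356928, 45.838496)
h = r sin θ − e = 45.838496 − 10 = 35.838496
x = r cos θ + √(L² − h²) = 22.356928 + 243.375435 = 265.732363
dx/dθ = −r sin θ − h·r cos θ/√(L² − h²) (θ in radians; h = 35.838496) = -49.130689

x = 265.7324, dx/dθ = -49.1307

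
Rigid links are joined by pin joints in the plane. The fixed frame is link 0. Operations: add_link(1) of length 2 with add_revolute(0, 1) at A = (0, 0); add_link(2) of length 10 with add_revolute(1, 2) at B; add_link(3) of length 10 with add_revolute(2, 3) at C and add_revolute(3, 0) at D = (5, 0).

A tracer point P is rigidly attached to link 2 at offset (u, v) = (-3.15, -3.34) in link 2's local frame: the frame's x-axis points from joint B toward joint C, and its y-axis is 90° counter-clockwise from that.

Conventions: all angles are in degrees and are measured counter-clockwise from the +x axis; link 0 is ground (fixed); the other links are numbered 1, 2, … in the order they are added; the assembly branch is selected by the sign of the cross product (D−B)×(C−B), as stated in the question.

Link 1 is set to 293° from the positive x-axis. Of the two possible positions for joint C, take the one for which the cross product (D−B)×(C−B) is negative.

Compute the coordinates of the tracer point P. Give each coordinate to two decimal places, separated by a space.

A=(0,0), D=(5.00,0)
B = A + 2.00·(cos293°, sin293°) = (0.7815, -1.8410)
|BD| = 4.6028
circle(B,10.00) ∩ circle(D,10.00): a=2.3014, h=9.7316
  candidates: C₊=(-1.0017,7.9987) cross=44.792; C₋=(6.7832,-9.8397) cross=-44.792
  branch - wants cross < 0 → take C=(6.7832,-9.8397) (cross=-44.792)
ex = (C−B)/|BC| = (0.6002,-0.7999); ey = (0.7999,0.6002)
P = B + -3.15·ex + -3.34·ey = (-3.7806,-1.3260)

-3.78 -1.33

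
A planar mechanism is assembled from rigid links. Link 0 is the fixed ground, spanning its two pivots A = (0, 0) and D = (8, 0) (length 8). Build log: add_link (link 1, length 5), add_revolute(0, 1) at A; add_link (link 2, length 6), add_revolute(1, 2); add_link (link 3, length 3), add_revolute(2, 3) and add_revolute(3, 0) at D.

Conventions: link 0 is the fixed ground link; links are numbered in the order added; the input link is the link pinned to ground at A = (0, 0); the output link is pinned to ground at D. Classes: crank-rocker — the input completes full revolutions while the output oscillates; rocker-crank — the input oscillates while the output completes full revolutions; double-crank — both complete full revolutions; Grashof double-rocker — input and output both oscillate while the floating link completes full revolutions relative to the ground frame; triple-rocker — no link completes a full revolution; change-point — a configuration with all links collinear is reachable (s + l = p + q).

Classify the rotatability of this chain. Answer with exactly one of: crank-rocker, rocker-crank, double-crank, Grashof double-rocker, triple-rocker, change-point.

lengths: ground=8, input=5, coupler=6, output=3
sorted: s=3 (shortest), l=8 (longest), p+q=11
s + l = 11 vs p + q = 11
s + l = p + q → change-point (collinear configuration reachable)

change-point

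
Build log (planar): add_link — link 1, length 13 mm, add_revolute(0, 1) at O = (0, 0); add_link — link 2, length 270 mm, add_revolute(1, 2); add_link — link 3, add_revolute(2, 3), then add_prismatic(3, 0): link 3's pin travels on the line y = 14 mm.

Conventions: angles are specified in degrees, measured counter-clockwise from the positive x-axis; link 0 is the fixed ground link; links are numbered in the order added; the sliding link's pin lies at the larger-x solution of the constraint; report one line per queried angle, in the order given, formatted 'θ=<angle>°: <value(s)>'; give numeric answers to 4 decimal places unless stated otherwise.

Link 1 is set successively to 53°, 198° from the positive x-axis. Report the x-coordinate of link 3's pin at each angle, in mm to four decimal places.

geometry: r = 13 mm, L = 270 mm, e = 14 mm
θ=53°: crank pin P = (r cos θ, r sin θ) = (7.823595, 10.382262)
θ=53°: h = r sin θ − e = 10.382262 − 14 = -3.617738
θ=53°: x = r cos θ + √(L² − h²) = 7.823595 + 269.975762 = 277.799357
θ=198°: crank pin P = (r cos θ, r sin θ) = (-12.363735, -4.017221)
θ=198°: h = r sin θ − e = -4.017221 − 14 = -18.017221
θ=198°: x = r cos θ + √(L² − h²) = -12.363735 + 269.398181 = 257.034446

θ=53°: 277.7994
θ=198°: 257.0344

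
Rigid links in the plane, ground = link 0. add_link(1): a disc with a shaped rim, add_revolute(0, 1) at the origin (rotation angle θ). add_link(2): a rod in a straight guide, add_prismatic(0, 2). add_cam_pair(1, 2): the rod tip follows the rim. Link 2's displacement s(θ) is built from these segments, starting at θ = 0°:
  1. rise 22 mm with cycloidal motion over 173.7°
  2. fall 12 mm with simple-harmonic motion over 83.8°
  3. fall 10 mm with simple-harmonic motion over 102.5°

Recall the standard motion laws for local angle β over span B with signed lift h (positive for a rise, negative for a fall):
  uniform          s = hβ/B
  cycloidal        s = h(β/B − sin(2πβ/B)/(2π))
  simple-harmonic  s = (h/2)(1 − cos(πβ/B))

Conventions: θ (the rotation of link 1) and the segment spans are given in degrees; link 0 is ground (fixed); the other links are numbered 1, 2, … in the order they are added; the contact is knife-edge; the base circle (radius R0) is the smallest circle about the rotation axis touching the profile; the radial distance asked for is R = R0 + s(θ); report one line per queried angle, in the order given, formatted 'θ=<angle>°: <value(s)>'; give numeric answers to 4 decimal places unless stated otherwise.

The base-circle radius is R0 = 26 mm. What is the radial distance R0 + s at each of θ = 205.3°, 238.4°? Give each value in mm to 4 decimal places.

segment 1 (0° to 173.7°, cycloidal, h = 22) is passed completely: s = 0.0000 + (22) = 22.0000
θ = 205.3° falls in segment 2 (173.7° to 257.5°, simple-harmonic, h = -12): β = 205.3 − 173.7 = 31.6°, B = 83.8°; Δs = -12/2·(1 − cos(π·0.3771)) = -3.7403; s = 22.0000 − 3.7403 = 18.2597
θ = 238.4° falls in segment 2 (173.7° to 257.5°, simple-harmonic, h = -12): β = 238.4 − 173.7 = 64.7°, B = 83.8°; Δs = -12/2·(1 − cos(π·0.7721)) = -10.5265; s = 22.0000 − 10.5265 = 11.4735
θ=205.3°: R = R0 + s = 26 + 18.2597 = 44.2597
θ=238.4°: R = R0 + s = 26 + 11.4735 = 37.4735

θ=205.3°: 44.2597
θ=238.4°: 37.4735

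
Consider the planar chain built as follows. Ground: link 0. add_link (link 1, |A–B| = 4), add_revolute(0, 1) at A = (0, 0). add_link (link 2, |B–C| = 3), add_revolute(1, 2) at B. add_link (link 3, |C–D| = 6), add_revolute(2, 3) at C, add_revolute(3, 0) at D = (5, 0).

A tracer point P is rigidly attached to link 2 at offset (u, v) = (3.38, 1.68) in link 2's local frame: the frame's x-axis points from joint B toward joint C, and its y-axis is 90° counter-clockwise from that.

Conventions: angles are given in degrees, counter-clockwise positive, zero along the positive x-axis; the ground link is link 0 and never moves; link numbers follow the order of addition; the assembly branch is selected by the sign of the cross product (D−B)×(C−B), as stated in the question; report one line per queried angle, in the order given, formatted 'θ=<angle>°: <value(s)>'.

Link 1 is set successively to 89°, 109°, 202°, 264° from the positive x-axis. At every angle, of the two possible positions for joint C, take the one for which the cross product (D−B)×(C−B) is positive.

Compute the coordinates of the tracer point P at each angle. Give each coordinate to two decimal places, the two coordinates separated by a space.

A=(0,0), D=(5.00,0)
θ=89°: B = A + 4.00·(cos89°, sin89°) = (0.0698, 3.9994)
θ=89°: |BD| = 6.3484
θ=89°: circle(B,3.00) ∩ circle(D,6.00): a=1.0477, h=2.8111
θ=89°:   candidates: C₊=(2.6544,5.5225) cross=17.846; C₋=(-0.8875,1.1562) cross=-17.846
θ=89°:   branch + wants cross > 0 → take C=(2.6544,5.5225) (cross=17.846)
θ=89°: ex = (C−B)/|BC| = (0.8615,0.5077); ey = (-0.5077,0.8615)
θ=89°: P = B + 3.38·ex + 1.68·ey = (2.1288,7.1628)
θ=109°: B = A + 4.00·(cos109°, sin109°) = (-1.3023, 3.7821)
θ=109°: |BD| = 7.3500
θ=109°: circle(B,3.00) ∩ circle(D,6.00): a=1.8383, h=2.3708
θ=109°:   candidates: C₊=(1.4939,4.8690) cross=17.425; C₋=(-0.9460,0.8033) cross=-17.425
θ=109°:   branch + wants cross > 0 → take C=(1.4939,4.8690) (cross=17.425)
θ=109°: ex = (C−B)/|BC| = (0.9321,0.3623); ey = (-0.3623,0.9321)
θ=109°: P = B + 3.38·ex + 1.68·ey = (1.2394,6.5725)
θ=202°: B = A + 4.00·(cos202°, sin202°) = (-3.7087, -1.4984)
θ=202°: |BD| = 8.8367
θ=202°: circle(B,3.00) ∩ circle(D,6.00): a=2.8906, h=0.8026
θ=202°:   candidates: C₊=(-0.9961,-0.2172) cross=7.093; C₋=(-0.7239,-1.7993) cross=-7.093
θ=202°:   branch + wants cross > 0 → take C=(-0.9961,-0.2172) (cross=7.093)
θ=202°: ex = (C−B)/|BC| = (0.9042,0.4271); ey = (-0.4271,0.9042)
θ=202°: P = B + 3.38·ex + 1.68·ey = (-1.3699,1.4641)
θ=264°: B = A + 4.00·(cos264°, sin264°) = (-0.4181, -3.9781)
θ=264°: |BD| = 6.7217
θ=264°: circle(B,3.00) ∩ circle(D,6.00): a=1.3524, h=2.6779
θ=264°:   candidates: C₊=(-0.9128,-1.0192) cross=18.000; C₋=(2.2569,-5.3362) cross=-18.000
θ=264°:   branch + wants cross > 0 → take C=(-0.9128,-1.0192) (cross=18.000)
θ=264°: ex = (C−B)/|BC| = (-0.1649,0.9863); ey = (-0.9863,-0.1649)
θ=264°: P = B + 3.38·ex + 1.68·ey = (-2.6325,-0.9214)

θ=89°: 2.13 7.16
θ=109°: 1.24 6.57
θ=202°: -1.37 1.46
θ=264°: -2.63 -0.92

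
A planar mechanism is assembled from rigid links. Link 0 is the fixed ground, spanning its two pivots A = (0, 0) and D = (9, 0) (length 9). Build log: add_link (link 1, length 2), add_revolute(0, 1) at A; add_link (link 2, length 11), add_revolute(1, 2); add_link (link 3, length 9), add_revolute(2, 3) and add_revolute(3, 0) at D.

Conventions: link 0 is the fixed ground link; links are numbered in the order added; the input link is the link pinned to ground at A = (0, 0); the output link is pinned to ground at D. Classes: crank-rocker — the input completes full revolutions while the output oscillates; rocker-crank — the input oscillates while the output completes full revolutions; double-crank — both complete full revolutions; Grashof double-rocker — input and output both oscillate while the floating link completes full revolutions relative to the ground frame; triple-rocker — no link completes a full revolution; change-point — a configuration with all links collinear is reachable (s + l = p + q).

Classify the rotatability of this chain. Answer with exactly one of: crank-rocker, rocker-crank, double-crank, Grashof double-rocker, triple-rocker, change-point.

lengths: ground=9, input=2, coupler=11, output=9
sorted: s=2 (shortest), l=11 (longest), p+q=18
s + l = 13 vs p + q = 18
s + l < p + q (Grashof) with shortest = input link → crank-rocker

crank-rocker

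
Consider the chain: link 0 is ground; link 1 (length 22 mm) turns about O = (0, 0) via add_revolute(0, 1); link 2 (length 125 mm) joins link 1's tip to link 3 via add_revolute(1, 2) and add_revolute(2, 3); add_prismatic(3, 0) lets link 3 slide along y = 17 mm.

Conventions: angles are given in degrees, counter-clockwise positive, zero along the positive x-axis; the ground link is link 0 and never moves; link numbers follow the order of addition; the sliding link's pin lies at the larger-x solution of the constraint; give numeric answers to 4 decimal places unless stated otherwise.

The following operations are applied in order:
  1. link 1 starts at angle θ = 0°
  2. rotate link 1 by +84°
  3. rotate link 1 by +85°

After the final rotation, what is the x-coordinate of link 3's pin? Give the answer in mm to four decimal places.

geometry: r = 22 mm, L = 125 mm, e = 17 mm; θ starts at 0°
rotate link 1 by +84°: θ ← 0° +84° = 84°
rotate link 1 by +85°: θ ← 84° +85° = 169°
crank pin P = (r cos θ, r sin θ) = (-21.595798, 4.197798)
h = r sin θ − e = 4.197798 − 17 = -12.802202
x = r cos θ + √(L² − h²) = -21.595798 + 124.342686 = 102.746888

102.7469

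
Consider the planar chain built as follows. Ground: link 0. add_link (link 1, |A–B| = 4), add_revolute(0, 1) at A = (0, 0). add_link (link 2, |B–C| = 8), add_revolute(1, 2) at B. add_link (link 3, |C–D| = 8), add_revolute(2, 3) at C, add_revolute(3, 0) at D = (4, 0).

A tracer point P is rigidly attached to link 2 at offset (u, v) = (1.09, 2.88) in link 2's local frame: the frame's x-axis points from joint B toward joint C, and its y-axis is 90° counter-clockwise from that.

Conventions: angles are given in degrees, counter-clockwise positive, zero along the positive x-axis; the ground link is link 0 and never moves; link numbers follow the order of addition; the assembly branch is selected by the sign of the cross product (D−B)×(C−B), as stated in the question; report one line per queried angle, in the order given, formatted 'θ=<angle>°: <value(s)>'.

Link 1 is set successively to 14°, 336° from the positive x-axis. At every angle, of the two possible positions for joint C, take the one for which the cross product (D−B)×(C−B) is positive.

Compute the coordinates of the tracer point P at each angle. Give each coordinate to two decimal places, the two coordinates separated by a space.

A=(0,0), D=(4.00,0)
θ=14°: B = A + 4.00·(cos14°, sin14°) = (3.8812, 0.9677)
θ=14°: |BD| = 0.9750
θ=14°: circle(B,8.00) ∩ circle(D,8.00): a=0.4875, h=7.9851
θ=14°:   candidates: C₊=(11.8662,1.4570) cross=7.785; C₋=(-3.9850,-0.4893) cross=-7.785
θ=14°:   branch + wants cross > 0 → take C=(11.8662,1.4570) (cross=7.785)
θ=14°: ex = (C−B)/|BC| = (0.9981,0.0612); ey = (-0.0612,0.9981)
θ=14°: P = B + 1.09·ex + 2.88·ey = (4.7930,3.9090)
θ=336°: B = A + 4.00·(cos336°, sin336°) = (3.6542, -1.6269)
θ=336°: |BD| = 1.6633
θ=336°: circle(B,8.00) ∩ circle(D,8.00): a=0.8316, h=7.9567
θ=336°:   candidates: C₊=(-3.9557,0.8408) cross=13.234; C₋=(11.6099,-2.4678) cross=-13.234
θ=336°:   branch + wants cross > 0 → take C=(-3.9557,0.8408) (cross=13.234)
θ=336°: ex = (C−B)/|BC| = (-0.9512,0.3085); ey = (-0.3085,-0.9512)
θ=336°: P = B + 1.09·ex + 2.88·ey = (1.7289,-4.0303)

θ=14°: 4.79 3.91
θ=336°: 1.73 -4.03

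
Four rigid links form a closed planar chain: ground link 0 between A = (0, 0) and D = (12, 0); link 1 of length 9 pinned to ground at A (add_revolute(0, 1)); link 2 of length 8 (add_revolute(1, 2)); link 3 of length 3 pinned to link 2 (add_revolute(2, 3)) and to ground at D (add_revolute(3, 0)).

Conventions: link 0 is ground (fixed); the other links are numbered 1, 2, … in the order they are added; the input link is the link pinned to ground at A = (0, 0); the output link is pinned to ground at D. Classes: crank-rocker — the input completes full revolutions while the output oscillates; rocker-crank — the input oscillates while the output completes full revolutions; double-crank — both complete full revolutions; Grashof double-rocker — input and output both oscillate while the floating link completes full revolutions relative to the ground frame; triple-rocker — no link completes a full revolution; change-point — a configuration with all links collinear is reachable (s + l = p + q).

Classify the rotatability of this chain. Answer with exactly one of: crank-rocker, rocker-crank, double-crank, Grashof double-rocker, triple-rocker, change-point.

lengths: ground=12, input=9, coupler=8, output=3
sorted: s=3 (shortest), l=12 (longest), p+q=17
s + l = 15 vs p + q = 17
s + l < p + q (Grashof) with shortest = output link → rocker-crank

rocker-crank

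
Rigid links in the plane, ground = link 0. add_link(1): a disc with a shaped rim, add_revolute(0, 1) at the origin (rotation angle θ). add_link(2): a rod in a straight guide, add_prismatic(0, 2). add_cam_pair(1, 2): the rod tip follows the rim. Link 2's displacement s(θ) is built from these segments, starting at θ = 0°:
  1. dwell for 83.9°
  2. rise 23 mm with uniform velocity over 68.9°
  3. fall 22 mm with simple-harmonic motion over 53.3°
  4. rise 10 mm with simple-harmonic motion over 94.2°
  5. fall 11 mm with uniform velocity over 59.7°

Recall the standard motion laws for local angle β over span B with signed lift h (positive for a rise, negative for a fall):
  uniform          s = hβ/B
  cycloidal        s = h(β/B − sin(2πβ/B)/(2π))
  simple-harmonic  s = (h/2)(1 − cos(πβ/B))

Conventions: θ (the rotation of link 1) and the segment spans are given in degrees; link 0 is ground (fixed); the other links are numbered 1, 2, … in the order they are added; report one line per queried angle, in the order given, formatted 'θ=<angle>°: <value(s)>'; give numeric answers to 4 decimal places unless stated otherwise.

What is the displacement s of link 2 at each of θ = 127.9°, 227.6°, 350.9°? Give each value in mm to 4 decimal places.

segment 1 (0° to 83.9°, dwell): s unchanged at 0.0000
θ = 127.9° falls in segment 2 (83.9° to 152.8°, uniform, h = 23): β = 127.9 − 83.9 = 44°, B = 68.9°; Δs = 23·44/68.9 = 14.6880; s = 0.0000 + 14.6880 = 14.6880
segment 2 (83.9° to 152.8°, uniform, h = 23) is passed completely: s = 0.0000 + (23) = 23.0000
segment 3 (152.8° to 206.1°, simple-harmonic, h = -22) is passed completely: s = 23.0000 + (-22) = 1.0000
θ = 227.6° falls in segment 4 (206.1° to 300.3°, simple-harmonic, h = 10): β = 227.6 − 206.1 = 21.5°, B = 94.2°; Δs = 10/2·(1 − cos(π·0.2282)) = 1.2312; s = 1.0000 + 1.2312 = 2.2312
segment 4 (206.1° to 300.3°, simple-harmonic, h = 10) is passed completely: s = 1.0000 + (10) = 11.0000
θ = 350.9° falls in segment 5 (300.3° to 360°, uniform, h = -11): β = 350.9 − 300.3 = 50.6°, B = 59.7°; Δs = -11·50.6/59.7 = -9.3233; s = 11.0000 − 9.3233 = 1.6767

θ=127.9°: 14.6880
θ=227.6°: 2.2312
θ=350.9°: 1.6767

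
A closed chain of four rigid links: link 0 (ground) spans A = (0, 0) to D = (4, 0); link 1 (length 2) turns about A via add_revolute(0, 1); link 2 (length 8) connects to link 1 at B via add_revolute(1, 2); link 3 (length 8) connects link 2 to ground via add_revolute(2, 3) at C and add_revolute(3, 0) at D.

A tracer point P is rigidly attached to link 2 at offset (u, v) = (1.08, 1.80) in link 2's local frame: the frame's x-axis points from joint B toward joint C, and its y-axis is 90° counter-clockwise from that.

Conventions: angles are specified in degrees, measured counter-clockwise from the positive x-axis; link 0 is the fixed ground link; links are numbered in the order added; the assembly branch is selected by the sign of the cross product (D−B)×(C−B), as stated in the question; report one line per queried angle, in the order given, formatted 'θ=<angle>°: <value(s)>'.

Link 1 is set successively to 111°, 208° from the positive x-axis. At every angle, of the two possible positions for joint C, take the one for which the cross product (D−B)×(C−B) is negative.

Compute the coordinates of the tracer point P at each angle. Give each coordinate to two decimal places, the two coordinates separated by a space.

A=(0,0), D=(4.00,0)
θ=111°: B = A + 2.00·(cos111°, sin111°) = (-0.7167, 1.8672)
θ=111°: |BD| = 5.0729
θ=111°: circle(B,8.00) ∩ circle(D,8.00): a=2.5364, h=7.5873
θ=111°:   candidates: C₊=(4.4343,7.9882) cross=38.489; C₋=(-1.1510,-6.1210) cross=-38.489
θ=111°:   branch - wants cross < 0 → take C=(-1.1510,-6.1210) (cross=-38.489)
θ=111°: ex = (C−B)/|BC| = (-0.0543,-0.9985); ey = (0.9985,-0.0543)
θ=111°: P = B + 1.08·ex + 1.80·ey = (1.0220,0.6910)
θ=208°: B = A + 2.00·(cos208°, sin208°) = (-1.7659, -0.9389)
θ=208°: |BD| = 5.8418
θ=208°: circle(B,8.00) ∩ circle(D,8.00): a=2.9209, h=7.4477
θ=208°:   candidates: C₊=(-0.0800,6.8814) cross=43.508; C₋=(2.3141,-7.8203) cross=-43.508
θ=208°:   branch - wants cross < 0 → take C=(2.3141,-7.8203) (cross=-43.508)
θ=208°: ex = (C−B)/|BC| = (0.5100,-0.8602); ey = (0.8602,0.5100)
θ=208°: P = B + 1.08·ex + 1.80·ey = (0.3332,-0.9499)

θ=111°: 1.02 0.69
θ=208°: 0.33 -0.95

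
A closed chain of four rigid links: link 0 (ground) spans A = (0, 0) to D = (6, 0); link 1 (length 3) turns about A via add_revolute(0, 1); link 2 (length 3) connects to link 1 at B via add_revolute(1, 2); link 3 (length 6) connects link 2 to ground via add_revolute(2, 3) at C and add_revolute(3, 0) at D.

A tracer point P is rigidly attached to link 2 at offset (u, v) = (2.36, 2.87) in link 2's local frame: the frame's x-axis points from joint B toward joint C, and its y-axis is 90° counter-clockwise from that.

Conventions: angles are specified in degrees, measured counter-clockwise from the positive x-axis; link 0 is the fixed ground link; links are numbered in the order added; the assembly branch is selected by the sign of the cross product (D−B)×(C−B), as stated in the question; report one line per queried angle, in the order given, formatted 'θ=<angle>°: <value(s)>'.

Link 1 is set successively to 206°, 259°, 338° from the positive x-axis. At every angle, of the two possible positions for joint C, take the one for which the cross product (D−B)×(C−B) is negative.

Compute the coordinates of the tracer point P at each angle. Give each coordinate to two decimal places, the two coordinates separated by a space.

A=(0,0), D=(6.00,0)
θ=206°: B = A + 3.00·(cos206°, sin206°) = (-2.6964, -1.3151)
θ=206°: |BD| = 8.7953
θ=206°: circle(B,3.00) ∩ circle(D,6.00): a=2.8627, h=0.8972
θ=206°:   candidates: C₊=(0.0000,0.0000) cross=7.891; C₋=(0.2683,-1.7741) cross=-7.891
θ=206°:   branch - wants cross < 0 → take C=(0.2683,-1.7741) (cross=-7.891)
θ=206°: ex = (C−B)/|BC| = (0.9882,-0.1530); ey = (0.1530,0.9882)
θ=206°: P = B + 2.36·ex + 2.87·ey = (0.0750,1.1600)
θ=259°: B = A + 3.00·(cos259°, sin259°) = (-0.5724, -2.9449)
θ=259°: |BD| = 7.2020
θ=259°: circle(B,3.00) ∩ circle(D,6.00): a=1.7265, h=2.4534
θ=259°:   candidates: C₊=(0.0000,0.0000) cross=17.669; C₋=(2.0064,-4.4778) cross=-17.669
θ=259°:   branch - wants cross < 0 → take C=(2.0064,-4.4778) (cross=-17.669)
θ=259°: ex = (C−B)/|BC| = (0.8596,-0.5110); ey = (0.5110,0.8596)
θ=259°: P = B + 2.36·ex + 2.87·ey = (2.9227,-1.6838)
θ=338°: B = A + 3.00·(cos338°, sin338°) = (2.7816, -1.1238)
θ=338°: |BD| = 3.4090
θ=338°: circle(B,3.00) ∩ circle(D,6.00): a=-2.2556, h=1.9780
θ=338°:   candidates: C₊=(-0.0000,0.0000) cross=6.743; C₋=(1.3041,-3.7348) cross=-6.743
θ=338°:   branch - wants cross < 0 → take C=(1.3041,-3.7348) (cross=-6.743)
θ=338°: ex = (C−B)/|BC| = (-0.4925,-0.8703); ey = (0.8703,-0.4925)
θ=338°: P = B + 2.36·ex + 2.87·ey = (4.1171,-4.5912)

θ=206°: 0.07 1.16
θ=259°: 2.92 -1.68
θ=338°: 4.12 -4.59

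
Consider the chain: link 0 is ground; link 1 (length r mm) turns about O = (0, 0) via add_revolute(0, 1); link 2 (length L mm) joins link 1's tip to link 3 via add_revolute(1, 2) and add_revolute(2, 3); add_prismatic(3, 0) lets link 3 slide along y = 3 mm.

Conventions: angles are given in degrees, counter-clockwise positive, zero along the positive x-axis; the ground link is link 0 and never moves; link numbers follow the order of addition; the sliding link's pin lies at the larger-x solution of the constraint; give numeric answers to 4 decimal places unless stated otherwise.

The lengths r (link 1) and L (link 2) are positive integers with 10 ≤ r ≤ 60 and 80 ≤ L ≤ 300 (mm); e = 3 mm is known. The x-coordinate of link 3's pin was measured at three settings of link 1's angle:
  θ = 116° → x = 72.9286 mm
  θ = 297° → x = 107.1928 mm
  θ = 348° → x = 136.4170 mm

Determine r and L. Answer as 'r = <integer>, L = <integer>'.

constraint per measurement: (x − r cos θ)² + (r sin θ − e)² = L²
subtracting the θ₁ and θ₂ equations cancels the r² and L² terms:
r = (x₁² − x₂²) / (2[(x₁cos θ₁ + e sin θ₁) − (x₂cos θ₂ + e sin θ₂)]) = 41.0000 → r = 41
L² = (x₁ − r cos θ₁)² + (r sin θ₁ − e)² = 9409.0005 → L = 97.0000 → L = 97
check at θ₃=348°: x = 136.4170 (printed 136.4170) ✓

r = 41, L = 97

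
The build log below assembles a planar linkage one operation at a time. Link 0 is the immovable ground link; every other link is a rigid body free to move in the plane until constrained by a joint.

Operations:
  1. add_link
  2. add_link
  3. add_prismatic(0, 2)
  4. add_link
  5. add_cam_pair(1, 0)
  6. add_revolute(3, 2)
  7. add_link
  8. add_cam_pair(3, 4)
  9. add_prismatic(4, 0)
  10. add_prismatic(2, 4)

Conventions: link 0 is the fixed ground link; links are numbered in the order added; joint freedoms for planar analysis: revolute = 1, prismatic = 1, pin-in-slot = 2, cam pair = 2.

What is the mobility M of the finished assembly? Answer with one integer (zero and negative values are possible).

L=1 J1=0 J2=0
add link → L=2 J1=0 J2=0
add link → L=3 J1=0 J2=0
P@0,2 dof=1 J1 → L=3 J1=1 J2=0
add link → L=4 J1=1 J2=0
C@1,0 dof=2 J2 → L=4 J1=1 J2=1
R@3,2 dof=1 J1 → L=4 J1=2 J2=1
add link → L=5 J1=2 J2=1
C@3,4 dof=2 J2 → L=5 J1=2 J2=2
P@4,0 dof=1 J1 → L=5 J1=3 J2=2
P@2,4 dof=1 J1 → L=5 J1=4 J2=2
M=3(L−1)−2J1−J2=3·4−2·4−2=2

M = 2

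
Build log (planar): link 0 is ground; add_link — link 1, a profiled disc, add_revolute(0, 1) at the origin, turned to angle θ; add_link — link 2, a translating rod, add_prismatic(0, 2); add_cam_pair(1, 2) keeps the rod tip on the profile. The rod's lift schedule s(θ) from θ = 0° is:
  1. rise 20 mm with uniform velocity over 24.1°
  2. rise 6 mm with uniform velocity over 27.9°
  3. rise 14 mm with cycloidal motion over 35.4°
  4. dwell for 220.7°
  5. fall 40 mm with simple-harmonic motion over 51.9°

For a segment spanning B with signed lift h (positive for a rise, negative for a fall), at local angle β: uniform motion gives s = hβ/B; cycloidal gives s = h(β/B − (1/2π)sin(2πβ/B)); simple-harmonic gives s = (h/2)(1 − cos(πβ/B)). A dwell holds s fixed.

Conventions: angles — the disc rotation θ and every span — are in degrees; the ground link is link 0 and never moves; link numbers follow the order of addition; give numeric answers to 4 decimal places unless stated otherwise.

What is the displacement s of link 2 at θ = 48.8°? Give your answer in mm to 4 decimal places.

seg 1 [0°–24.1°] uniform, h=20: full span → s += 20 → s = 20.0000
seg 2 [24.1°–52°] uniform, h=6: θ=48.8° here. β=24.7, B=27.9. 6·24.7/27.9 = 5.3118 → s = 25.3118

25.3118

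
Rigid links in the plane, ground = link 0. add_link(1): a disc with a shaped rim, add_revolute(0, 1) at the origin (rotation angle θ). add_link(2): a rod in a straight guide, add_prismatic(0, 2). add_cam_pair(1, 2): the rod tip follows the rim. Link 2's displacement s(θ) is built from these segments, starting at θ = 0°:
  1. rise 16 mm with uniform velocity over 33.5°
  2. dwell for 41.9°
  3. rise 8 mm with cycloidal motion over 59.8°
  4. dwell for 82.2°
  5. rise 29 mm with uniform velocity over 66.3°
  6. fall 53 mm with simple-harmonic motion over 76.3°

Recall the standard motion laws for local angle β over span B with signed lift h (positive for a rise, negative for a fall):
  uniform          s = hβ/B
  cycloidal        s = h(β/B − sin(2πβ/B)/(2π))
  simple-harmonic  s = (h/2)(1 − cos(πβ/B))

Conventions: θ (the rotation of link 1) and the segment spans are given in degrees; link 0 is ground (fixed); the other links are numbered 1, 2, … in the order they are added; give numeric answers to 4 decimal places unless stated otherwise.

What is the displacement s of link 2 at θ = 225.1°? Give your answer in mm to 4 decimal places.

segment 1 (0° to 33.5°, uniform, h = 16) is passed completely: s = 0.0000 + (16) = 16.0000
segment 2 (33.5° to 75.4°, dwell): s unchanged at 16.0000
segment 3 (75.4° to 135.2°, cycloidal, h = 8) is passed completely: s = 16.0000 + (8) = 24.0000
segment 4 (135.2° to 217.4°, dwell): s unchanged at 24.0000
θ = 225.1° falls in segment 5 (217.4° to 283.7°, uniform, h = 29): β = 225.1 − 217.4 = 7.7°, B = 66.3°; Δs = 29·7.7/66.3 = 3.3680; s = 24.0000 + 3.3680 = 27.3680

27.3680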